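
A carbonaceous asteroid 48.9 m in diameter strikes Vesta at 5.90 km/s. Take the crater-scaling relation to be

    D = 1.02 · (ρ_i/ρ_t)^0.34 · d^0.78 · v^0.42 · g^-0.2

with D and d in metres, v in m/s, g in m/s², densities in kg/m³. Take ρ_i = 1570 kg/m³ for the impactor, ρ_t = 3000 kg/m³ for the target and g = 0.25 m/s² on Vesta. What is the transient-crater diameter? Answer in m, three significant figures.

D ≈ 861 m

In SI units: v = 5900 m/s.
(ρ_i/ρ_t)^0.34 = (1570/3000)^0.34 = 0.8024
d^0.78 = 48.9^0.78 = 20.78
v^0.42 = 5900^0.42 = 38.35
g^-0.2 = 0.25^-0.2 = 1.320
D = 1.02 × 0.8024 × 20.78 × 38.35 × 1.320 = 860.9 m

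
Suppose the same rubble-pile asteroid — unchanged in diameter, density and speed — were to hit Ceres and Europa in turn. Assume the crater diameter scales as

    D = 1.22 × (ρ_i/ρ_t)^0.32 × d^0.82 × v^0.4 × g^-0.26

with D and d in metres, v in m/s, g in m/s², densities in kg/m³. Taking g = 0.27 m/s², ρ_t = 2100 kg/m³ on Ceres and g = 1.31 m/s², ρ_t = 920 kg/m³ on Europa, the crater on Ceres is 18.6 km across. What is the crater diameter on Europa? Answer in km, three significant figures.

D ≈ 16.1 km

The impactor-only factors (d, v, ρ_i) cancel in the ratio, leaving D_Europa/D_Ceres = (g_Europa/g_Ceres)^-0.26 · (ρ_t,Ceres/ρ_t,Europa)^0.32.
(1.31/0.27)^-0.26 = 4.852^-0.26 = 0.6632
(2100/920)^0.32 = 2.283^0.32 = 1.302
Ratio = 0.6632 × 1.302 = 0.8635
D_Europa = 0.8635 × 18.6 km = 16.1 km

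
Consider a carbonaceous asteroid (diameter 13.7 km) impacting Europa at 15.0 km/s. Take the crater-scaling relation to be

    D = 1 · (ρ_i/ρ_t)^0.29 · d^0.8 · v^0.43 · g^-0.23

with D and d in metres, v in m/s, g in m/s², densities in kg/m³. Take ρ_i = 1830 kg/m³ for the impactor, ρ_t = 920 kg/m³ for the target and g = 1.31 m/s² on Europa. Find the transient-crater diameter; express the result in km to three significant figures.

D ≈ 146 km

In SI units: d = 13700 m, v = 15000 m/s.
(ρ_i/ρ_t)^0.29 = (1830/920)^0.29 = 1.221
d^0.8 = 13700^0.8 = 2039
v^0.43 = 15000^0.43 = 62.48
g^-0.23 = 1.31^-0.23 = 0.9398
D = 1 × 1.221 × 2039 × 62.48 × 0.9398 = 1.462 × 10^5 m
   = 146.2 km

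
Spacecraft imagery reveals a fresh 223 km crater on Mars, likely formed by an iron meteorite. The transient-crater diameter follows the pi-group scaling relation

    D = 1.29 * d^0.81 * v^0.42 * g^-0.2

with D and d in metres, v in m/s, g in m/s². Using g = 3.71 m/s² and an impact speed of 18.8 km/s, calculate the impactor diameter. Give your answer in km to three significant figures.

Rearranging for d: d = [D / (1.29 · 18800^0.42 · 3.71^-0.2)]^(1/0.81).
D = 223000 m.
18800^0.42 = 62.39
3.71^-0.2 = 0.7694
Denominator = 1.29 × 62.39 × 0.7694 = 61.92
D / 61.92 = 223000 / 61.92 = 3601
d = 3601^(1/0.81) = 3601^1.2346 = 24590 m

d ≈ 24.6 km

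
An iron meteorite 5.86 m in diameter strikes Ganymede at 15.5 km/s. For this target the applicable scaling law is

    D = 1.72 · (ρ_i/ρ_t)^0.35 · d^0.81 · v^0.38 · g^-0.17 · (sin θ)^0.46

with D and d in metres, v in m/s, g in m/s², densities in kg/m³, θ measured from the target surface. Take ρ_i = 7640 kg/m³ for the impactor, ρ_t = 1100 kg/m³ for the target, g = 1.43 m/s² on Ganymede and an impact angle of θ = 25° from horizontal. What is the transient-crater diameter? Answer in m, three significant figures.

D ≈ 352 m

In SI units: v = 15500 m/s.
(ρ_i/ρ_t)^0.35 = (7640/1100)^0.35 = 1.971
d^0.81 = 5.86^0.81 = 4.188
v^0.38 = 15500^0.38 = 39.11
g^-0.17 = 1.43^-0.17 = 0.9410
(sin 25°)^0.46 = 0.4226^0.46 = 0.6729
D = 1.72 × 1.971 × 4.188 × 39.11 × 0.9410 × 0.6729 = 351.6 m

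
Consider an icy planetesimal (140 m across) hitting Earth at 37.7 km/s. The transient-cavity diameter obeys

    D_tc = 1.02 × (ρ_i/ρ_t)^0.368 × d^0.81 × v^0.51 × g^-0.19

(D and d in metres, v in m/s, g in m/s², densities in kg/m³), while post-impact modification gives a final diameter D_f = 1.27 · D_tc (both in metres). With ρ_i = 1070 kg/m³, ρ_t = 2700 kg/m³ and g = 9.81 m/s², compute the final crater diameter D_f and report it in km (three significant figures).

D_f ≈ 7.05 km

v = 37700 m/s.
(ρ_i/ρ_t)^0.368 = (1070/2700)^0.368 = 0.7113
d^0.81 = 140^0.81 = 54.75
v^0.51 = 37700^0.51 = 215.7
g^-0.19 = 9.81^-0.19 = 0.6480
D_tc = 1.02 × 0.7113 × 54.75 × 215.7 × 0.6480 = 5552 m
D_f = 1.27 × 5552 = 7051 m
     = 7.051 km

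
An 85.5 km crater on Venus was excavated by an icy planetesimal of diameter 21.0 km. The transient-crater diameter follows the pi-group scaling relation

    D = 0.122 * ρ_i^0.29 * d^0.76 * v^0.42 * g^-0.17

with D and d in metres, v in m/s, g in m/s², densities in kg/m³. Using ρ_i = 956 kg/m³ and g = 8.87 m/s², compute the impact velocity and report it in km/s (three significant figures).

v ≈ 26.5 km/s

Rearranging for v: v = [D / (0.122 · 956^0.29 · 21000^0.76 · 8.87^-0.17)]^(1/0.42).
D = 85500 m.
956^0.29 = 7.317
21000^0.76 = 1927
8.87^-0.17 = 0.6900
Denominator = 0.122 × 7.317 × 1927 × 0.6900 = 1187
D / 1187 = 85500 / 1187 = 72.03
v = 72.03^(1/0.42) = 72.03^2.381 = 26469 m/s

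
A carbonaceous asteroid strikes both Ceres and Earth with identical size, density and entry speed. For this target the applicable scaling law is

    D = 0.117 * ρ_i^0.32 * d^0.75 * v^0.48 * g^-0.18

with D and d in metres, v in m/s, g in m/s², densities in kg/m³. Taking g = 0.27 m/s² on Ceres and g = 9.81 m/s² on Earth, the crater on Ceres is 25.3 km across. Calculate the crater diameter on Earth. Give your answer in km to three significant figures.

D ≈ 13.3 km

All impactor-dependent factors cancel in the ratio, leaving D_Earth/D_Ceres = (g_Earth/g_Ceres)^-0.18.
(9.81/0.27)^-0.18 = 36.33^-0.18 = 0.5238
D_Earth = 0.5238 × 25.3 km = 13.3 km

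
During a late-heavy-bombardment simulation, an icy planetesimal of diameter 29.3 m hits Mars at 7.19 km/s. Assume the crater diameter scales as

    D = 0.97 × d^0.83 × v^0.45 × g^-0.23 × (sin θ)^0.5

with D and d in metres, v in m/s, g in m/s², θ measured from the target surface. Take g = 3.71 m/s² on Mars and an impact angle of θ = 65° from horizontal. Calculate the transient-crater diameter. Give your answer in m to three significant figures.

D ≈ 613 m

In SI units: v = 7190 m/s.
d^0.83 = 29.3^0.83 = 16.50
v^0.45 = 7190^0.45 = 54.39
g^-0.23 = 3.71^-0.23 = 0.7397
(sin 65°)^0.5 = 0.9063^0.5 = 0.9520
D = 0.97 × 16.50 × 54.39 × 0.7397 × 0.9520 = 613.0 m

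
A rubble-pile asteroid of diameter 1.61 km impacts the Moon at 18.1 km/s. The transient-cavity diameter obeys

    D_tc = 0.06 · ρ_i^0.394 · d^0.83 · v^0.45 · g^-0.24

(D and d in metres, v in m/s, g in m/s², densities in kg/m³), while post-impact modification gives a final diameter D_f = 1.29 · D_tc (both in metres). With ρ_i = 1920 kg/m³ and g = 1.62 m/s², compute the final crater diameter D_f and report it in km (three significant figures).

In SI: d = 1610 m, v = 18100 m/s.
ρ_i^0.394 = 1920^0.394 = 19.66
d^0.83 = 1610^0.83 = 458.8
v^0.45 = 18100^0.45 = 82.41
g^-0.24 = 1.62^-0.24 = 0.8907
D_tc = 0.06 × 19.66 × 458.8 × 82.41 × 0.8907 = 39730 m
D_f = 1.29 × 39730 = 51252 m
     = 51.25 km

D_f ≈ 51.3 km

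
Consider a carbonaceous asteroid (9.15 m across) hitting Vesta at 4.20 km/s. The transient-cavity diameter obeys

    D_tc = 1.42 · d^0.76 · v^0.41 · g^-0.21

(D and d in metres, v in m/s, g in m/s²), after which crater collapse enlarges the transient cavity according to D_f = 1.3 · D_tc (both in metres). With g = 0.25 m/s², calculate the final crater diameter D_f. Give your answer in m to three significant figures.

v = 4200 m/s.
d^0.76 = 9.15^0.76 = 5.379
v^0.41 = 4200^0.41 = 30.59
g^-0.21 = 0.25^-0.21 = 1.338
D_tc = 1.42 × 5.379 × 30.59 × 1.338 = 312.6 m
D_f = 1.3 × 312.6 = 406.4 m

D_f ≈ 406 m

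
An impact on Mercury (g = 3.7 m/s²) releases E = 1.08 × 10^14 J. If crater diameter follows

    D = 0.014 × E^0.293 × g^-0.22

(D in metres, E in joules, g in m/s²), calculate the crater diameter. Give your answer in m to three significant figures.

E^0.293 = (1.08 × 10^14)^0.293 = 1.294 × 10^4
g^-0.22 = 3.7^-0.22 = 0.7499
D = 0.014 × 1.294 × 10^4 × 0.7499 = 135.9 m

D ≈ 136 m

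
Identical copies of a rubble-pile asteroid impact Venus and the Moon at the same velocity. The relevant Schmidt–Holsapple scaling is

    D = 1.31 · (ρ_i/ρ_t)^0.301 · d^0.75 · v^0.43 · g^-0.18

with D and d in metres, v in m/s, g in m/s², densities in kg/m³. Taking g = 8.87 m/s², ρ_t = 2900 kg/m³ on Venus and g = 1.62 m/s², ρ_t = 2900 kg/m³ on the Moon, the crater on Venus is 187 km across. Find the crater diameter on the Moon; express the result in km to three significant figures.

The impactor-only factors (d, v, ρ_i) cancel in the ratio, leaving D_Moon/D_Venus = (g_Moon/g_Venus)^-0.18 · (ρ_t,Venus/ρ_t,Moon)^0.301.
(1.62/8.87)^-0.18 = 0.1826^-0.18 = 1.358
(2900/2900)^0.301 = 1.000^0.301 = 1.000
Ratio = 1.358 × 1.000 = 1.358
D_Moon = 1.358 × 187 km = 254 km

D ≈ 254 km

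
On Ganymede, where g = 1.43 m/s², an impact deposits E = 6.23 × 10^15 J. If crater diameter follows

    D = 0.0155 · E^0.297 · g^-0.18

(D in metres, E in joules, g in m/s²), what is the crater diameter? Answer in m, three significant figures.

E^0.297 = (6.23 × 10^15)^0.297 = 4.909 × 10^4
g^-0.18 = 1.43^-0.18 = 0.9376
D = 0.0155 × 4.909 × 10^4 × 0.9376 = 713.4 m

D ≈ 713 m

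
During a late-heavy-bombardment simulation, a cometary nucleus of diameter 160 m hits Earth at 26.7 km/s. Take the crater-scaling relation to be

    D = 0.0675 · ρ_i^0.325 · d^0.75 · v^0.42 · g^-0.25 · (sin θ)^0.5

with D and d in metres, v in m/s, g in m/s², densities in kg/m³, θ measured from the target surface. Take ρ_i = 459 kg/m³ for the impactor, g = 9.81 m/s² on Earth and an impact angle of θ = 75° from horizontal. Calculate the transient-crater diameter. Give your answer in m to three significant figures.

D ≈ 894 m

In SI units: v = 26700 m/s.
ρ_i^0.325 = 459^0.325 = 7.330
d^0.75 = 160^0.75 = 44.99
v^0.42 = 26700^0.42 = 72.30
g^-0.25 = 9.81^-0.25 = 0.5650
(sin 75°)^0.5 = 0.9659^0.5 = 0.9828
D = 0.0675 × 7.330 × 44.99 × 72.30 × 0.5650 × 0.9828 = 893.7 m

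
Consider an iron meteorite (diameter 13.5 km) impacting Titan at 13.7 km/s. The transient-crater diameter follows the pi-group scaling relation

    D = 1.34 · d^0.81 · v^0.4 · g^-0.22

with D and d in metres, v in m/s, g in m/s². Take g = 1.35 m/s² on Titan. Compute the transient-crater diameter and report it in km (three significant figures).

D ≈ 126 km

In SI units: d = 13500 m, v = 13700 m/s.
d^0.81 = 13500^0.81 = 2216
v^0.4 = 13700^0.4 = 45.15
g^-0.22 = 1.35^-0.22 = 0.9361
D = 1.34 × 2216 × 45.15 × 0.9361 = 1.255 × 10^5 m
   = 125.5 km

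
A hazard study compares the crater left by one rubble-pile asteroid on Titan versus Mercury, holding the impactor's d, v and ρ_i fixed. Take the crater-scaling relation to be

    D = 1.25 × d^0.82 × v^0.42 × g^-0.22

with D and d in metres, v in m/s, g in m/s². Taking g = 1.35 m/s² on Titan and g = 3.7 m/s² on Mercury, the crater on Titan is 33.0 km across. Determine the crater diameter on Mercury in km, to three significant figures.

All impactor-dependent factors cancel in the ratio, leaving D_Mercury/D_Titan = (g_Mercury/g_Titan)^-0.22.
(3.7/1.35)^-0.22 = 2.741^-0.22 = 0.8011
D_Mercury = 0.8011 × 33.0 km = 26.4 km

D ≈ 26.4 km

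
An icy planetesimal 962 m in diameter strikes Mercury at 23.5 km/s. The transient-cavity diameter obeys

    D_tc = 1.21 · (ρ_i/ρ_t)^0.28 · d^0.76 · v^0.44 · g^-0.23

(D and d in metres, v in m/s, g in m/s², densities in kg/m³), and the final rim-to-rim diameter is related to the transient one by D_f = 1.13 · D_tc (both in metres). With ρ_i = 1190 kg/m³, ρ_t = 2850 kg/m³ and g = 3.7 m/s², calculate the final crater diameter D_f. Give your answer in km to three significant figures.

D_f ≈ 12.3 km

v = 23500 m/s.
(ρ_i/ρ_t)^0.28 = (1190/2850)^0.28 = 0.7831
d^0.76 = 962^0.76 = 185.0
v^0.44 = 23500^0.44 = 83.80
g^-0.23 = 3.7^-0.23 = 0.7401
D_tc = 1.21 × 0.7831 × 185.0 × 83.80 × 0.7401 = 10870 m
D_f = 1.13 × 10870 = 12283 m
     = 12.28 km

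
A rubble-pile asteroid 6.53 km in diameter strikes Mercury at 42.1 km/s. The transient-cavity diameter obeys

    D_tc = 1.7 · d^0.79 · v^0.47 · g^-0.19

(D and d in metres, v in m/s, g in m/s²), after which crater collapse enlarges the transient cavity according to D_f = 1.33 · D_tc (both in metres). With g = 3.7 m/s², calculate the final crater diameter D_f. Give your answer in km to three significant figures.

In SI: d = 6530 m, v = 42100 m/s.
d^0.79 = 6530^0.79 = 1032
v^0.47 = 42100^0.47 = 149.1
g^-0.19 = 3.7^-0.19 = 0.7799
D_tc = 1.7 × 1032 × 149.1 × 0.7799 = 2.040 × 10^5 m
D_f = 1.33 × 2.040 × 10^5 = 2.713 × 10^5 m
     = 271.3 km

D_f ≈ 271 km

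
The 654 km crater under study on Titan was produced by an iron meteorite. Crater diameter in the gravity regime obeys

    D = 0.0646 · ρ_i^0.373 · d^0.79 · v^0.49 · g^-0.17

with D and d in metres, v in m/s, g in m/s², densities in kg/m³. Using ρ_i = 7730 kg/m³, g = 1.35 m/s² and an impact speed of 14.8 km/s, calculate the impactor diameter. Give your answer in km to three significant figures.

Rearranging for d: d = [D / (0.0646 · 7730^0.373 · 14800^0.49 · 1.35^-0.17)]^(1/0.79).
D = 654000 m.
7730^0.373 = 28.20
14800^0.49 = 110.5
1.35^-0.17 = 0.9503
Denominator = 0.0646 × 28.20 × 110.5 × 0.9503 = 191.3
D / 191.3 = 654000 / 191.3 = 3419
d = 3419^(1/0.79) = 3419^1.2658 = 29731 m

d ≈ 29.7 km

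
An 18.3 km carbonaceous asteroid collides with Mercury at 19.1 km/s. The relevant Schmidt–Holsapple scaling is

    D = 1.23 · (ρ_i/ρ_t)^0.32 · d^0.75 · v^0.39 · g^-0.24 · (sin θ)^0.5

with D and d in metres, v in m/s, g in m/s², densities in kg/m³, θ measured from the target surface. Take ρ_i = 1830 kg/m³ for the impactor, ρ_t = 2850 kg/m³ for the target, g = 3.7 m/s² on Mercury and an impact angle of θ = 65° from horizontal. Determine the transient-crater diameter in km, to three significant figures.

D ≈ 54.6 km

In SI units: d = 18300 m, v = 19100 m/s.
(ρ_i/ρ_t)^0.32 = (1830/2850)^0.32 = 0.8678
d^0.75 = 18300^0.75 = 1573
v^0.39 = 19100^0.39 = 46.73
g^-0.24 = 3.7^-0.24 = 0.7305
(sin 65°)^0.5 = 0.9063^0.5 = 0.9520
D = 1.23 × 0.8678 × 1573 × 46.73 × 0.7305 × 0.9520 = 54564 m
   = 54.56 km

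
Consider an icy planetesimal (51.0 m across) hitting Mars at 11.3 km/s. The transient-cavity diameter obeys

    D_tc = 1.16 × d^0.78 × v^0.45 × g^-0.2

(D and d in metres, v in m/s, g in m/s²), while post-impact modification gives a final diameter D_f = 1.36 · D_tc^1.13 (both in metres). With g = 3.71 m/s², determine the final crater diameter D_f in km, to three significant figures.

v = 11300 m/s.
d^0.78 = 51^0.78 = 21.47
v^0.45 = 11300^0.45 = 66.66
g^-0.2 = 3.71^-0.2 = 0.7694
D_tc = 1.16 × 21.47 × 66.66 × 0.7694 = 1277 m
D_f = 1.36 × (1277)^1.13 = 4401 m
     = 4.401 km

D_f ≈ 4.40 km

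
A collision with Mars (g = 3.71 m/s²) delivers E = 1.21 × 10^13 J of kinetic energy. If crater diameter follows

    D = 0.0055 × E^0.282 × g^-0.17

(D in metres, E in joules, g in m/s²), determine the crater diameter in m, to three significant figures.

E^0.282 = (1.21 × 10^13)^0.282 = 4.890 × 10^3
g^-0.17 = 3.71^-0.17 = 0.8002
D = 0.0055 × 4.890 × 10^3 × 0.8002 = 21.52 m

D ≈ 21.5 m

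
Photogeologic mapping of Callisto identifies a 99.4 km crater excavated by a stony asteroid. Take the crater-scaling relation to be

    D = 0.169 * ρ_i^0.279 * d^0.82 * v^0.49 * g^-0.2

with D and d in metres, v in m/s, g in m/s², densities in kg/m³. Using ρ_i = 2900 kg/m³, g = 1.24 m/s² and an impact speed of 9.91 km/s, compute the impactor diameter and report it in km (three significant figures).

Rearranging for d: d = [D / (0.169 · 2900^0.279 · 9910^0.49 · 1.24^-0.2)]^(1/0.82).
D = 99400 m.
2900^0.279 = 9.247
9910^0.49 = 90.80
1.24^-0.2 = 0.9579
Denominator = 0.169 × 9.247 × 90.80 × 0.9579 = 135.9
D / 135.9 = 99400 / 135.9 = 731.4
d = 731.4^(1/0.82) = 731.4^1.2195 = 3111 m

d ≈ 3.11 km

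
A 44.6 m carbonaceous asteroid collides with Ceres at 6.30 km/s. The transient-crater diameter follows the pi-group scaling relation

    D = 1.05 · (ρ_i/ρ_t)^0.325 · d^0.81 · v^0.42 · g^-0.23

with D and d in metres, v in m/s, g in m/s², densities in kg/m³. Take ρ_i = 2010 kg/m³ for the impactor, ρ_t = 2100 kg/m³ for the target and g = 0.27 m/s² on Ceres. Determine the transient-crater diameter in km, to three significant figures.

In SI units: v = 6300 m/s.
(ρ_i/ρ_t)^0.325 = (2010/2100)^0.325 = 0.9859
d^0.81 = 44.6^0.81 = 21.68
v^0.42 = 6300^0.42 = 39.42
g^-0.23 = 0.27^-0.23 = 1.351
D = 1.05 × 0.9859 × 21.68 × 39.42 × 1.351 = 1195 m
   = 1.195 km

D ≈ 1.20 km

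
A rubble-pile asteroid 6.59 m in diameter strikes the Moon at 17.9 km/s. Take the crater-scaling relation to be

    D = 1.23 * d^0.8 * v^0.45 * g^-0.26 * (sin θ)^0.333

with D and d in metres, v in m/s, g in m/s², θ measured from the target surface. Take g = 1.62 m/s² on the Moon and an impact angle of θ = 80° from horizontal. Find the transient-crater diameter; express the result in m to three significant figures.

D ≈ 400 m

In SI units: v = 17900 m/s.
d^0.8 = 6.59^0.8 = 4.520
v^0.45 = 17900^0.45 = 81.99
g^-0.26 = 1.62^-0.26 = 0.8821
(sin 80°)^0.333 = 0.9848^0.333 = 0.9949
D = 1.23 × 4.520 × 81.99 × 0.8821 × 0.9949 = 400.0 m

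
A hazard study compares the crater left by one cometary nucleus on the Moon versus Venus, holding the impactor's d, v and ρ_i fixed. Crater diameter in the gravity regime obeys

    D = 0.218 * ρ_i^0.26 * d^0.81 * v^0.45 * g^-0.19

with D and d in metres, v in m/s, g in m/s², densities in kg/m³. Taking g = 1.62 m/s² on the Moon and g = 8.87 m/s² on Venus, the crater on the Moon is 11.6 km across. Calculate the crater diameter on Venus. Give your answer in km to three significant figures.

D ≈ 8.40 km

All impactor-dependent factors cancel in the ratio, leaving D_Venus/D_Moon = (g_Venus/g_Moon)^-0.19.
(8.87/1.62)^-0.19 = 5.475^-0.19 = 0.7239
D_Venus = 0.7239 × 11.6 km = 8.40 km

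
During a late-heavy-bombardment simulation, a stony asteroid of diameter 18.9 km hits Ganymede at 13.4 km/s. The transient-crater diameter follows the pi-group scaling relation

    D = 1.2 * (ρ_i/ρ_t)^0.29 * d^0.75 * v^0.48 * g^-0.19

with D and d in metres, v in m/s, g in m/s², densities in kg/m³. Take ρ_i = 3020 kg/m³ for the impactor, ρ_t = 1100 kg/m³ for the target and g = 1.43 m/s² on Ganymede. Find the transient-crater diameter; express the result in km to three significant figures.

In SI units: d = 18900 m, v = 13400 m/s.
(ρ_i/ρ_t)^0.29 = (3020/1100)^0.29 = 1.340
d^0.75 = 18900^0.75 = 1612
v^0.48 = 13400^0.48 = 95.72
g^-0.19 = 1.43^-0.19 = 0.9343
D = 1.2 × 1.340 × 1612 × 95.72 × 0.9343 = 2.318 × 10^5 m
   = 231.8 km

D ≈ 232 km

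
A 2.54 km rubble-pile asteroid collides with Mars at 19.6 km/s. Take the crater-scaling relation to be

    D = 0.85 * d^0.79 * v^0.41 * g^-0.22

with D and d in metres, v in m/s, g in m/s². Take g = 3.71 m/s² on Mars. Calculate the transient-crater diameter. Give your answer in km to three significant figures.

D ≈ 17.9 km

In SI units: d = 2540 m, v = 19600 m/s.
d^0.79 = 2540^0.79 = 489.6
v^0.41 = 19600^0.41 = 57.52
g^-0.22 = 3.71^-0.22 = 0.7494
D = 0.85 × 489.6 × 57.52 × 0.7494 = 17939 m
   = 17.94 km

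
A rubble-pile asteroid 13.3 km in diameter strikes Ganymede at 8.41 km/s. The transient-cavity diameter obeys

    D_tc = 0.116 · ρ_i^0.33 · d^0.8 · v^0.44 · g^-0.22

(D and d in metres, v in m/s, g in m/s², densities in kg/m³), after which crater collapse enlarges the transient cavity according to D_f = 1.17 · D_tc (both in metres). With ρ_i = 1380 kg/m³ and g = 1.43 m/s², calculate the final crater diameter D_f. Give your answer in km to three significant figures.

In SI: d = 13300 m, v = 8410 m/s.
ρ_i^0.33 = 1380^0.33 = 10.87
d^0.8 = 13300^0.8 = 1991
v^0.44 = 8410^0.44 = 53.32
g^-0.22 = 1.43^-0.22 = 0.9243
D_tc = 0.116 × 10.87 × 1991 × 53.32 × 0.9243 = 1.237 × 10^5 m
D_f = 1.17 × 1.237 × 10^5 = 1.447 × 10^5 m
     = 144.7 km

D_f ≈ 145 km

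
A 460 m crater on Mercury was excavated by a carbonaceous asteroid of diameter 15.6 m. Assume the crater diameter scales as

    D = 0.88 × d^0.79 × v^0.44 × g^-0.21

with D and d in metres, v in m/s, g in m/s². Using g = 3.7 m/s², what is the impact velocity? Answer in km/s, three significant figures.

Rearranging for v: v = [D / (0.88 · 15.6^0.79 · 3.7^-0.21)]^(1/0.44).
15.6^0.79 = 8.761
3.7^-0.21 = 0.7598
Denominator = 0.88 × 8.761 × 0.7598 = 5.858
D / 5.858 = 460 / 5.858 = 78.53
v = 78.53^(1/0.44) = 78.53^2.2727 = 20270 m/s

v ≈ 20.3 km/s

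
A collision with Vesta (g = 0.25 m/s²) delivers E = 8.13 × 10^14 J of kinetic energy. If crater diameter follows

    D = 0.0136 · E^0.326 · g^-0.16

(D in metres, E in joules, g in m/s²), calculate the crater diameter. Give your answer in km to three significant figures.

D ≈ 1.23 km

E^0.326 = (8.13 × 10^14)^0.326 = 7.256 × 10^4
g^-0.16 = 0.25^-0.16 = 1.248
D = 0.0136 × 7.256 × 10^4 × 1.248 = 1232 m
   = 1.232 km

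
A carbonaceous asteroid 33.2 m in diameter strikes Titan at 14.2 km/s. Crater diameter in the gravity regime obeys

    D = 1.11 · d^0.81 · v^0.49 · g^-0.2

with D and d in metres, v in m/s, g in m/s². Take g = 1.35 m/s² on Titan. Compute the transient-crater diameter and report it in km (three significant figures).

In SI units: v = 14200 m/s.
d^0.81 = 33.2^0.81 = 17.07
v^0.49 = 14200^0.49 = 108.3
g^-0.2 = 1.35^-0.2 = 0.9417
D = 1.11 × 17.07 × 108.3 × 0.9417 = 1932 m
   = 1.932 km

D ≈ 1.93 km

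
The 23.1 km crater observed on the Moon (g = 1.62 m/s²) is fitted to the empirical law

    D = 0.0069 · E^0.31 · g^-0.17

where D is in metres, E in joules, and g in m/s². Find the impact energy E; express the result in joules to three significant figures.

Rearranging: E = [D / (0.0069 · g^-0.17)]^(1/0.31).
D = 23100 m.
g^-0.17 = 1.62^-0.17 = 0.9213
D / (0.0069 × 0.9213) = 23100 / (6.357 × 10^-3) = 3.634 × 10^6
E = (3.634 × 10^6)^3.2258 = 1.454 × 10^21 J

E ≈ 1.45 × 10^21 J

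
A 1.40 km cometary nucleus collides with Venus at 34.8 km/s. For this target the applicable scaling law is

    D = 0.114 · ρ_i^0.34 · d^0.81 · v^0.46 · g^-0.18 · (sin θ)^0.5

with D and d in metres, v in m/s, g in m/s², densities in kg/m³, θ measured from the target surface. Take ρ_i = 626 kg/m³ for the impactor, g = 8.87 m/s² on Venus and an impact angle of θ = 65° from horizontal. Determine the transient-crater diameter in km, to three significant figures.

In SI units: d = 1400 m, v = 34800 m/s.
ρ_i^0.34 = 626^0.34 = 8.930
d^0.81 = 1400^0.81 = 353.5
v^0.46 = 34800^0.46 = 122.8
g^-0.18 = 8.87^-0.18 = 0.6751
(sin 65°)^0.5 = 0.9063^0.5 = 0.9520
D = 0.114 × 8.930 × 353.5 × 122.8 × 0.6751 × 0.9520 = 28402 m
   = 28.40 km

D ≈ 28.4 km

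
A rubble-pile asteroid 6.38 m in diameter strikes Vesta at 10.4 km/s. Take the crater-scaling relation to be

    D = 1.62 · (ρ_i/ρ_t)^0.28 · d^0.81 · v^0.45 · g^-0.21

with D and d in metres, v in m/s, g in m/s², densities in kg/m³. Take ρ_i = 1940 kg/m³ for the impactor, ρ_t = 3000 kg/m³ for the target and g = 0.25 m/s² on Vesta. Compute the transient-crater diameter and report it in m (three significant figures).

D ≈ 553 m

In SI units: v = 10400 m/s.
(ρ_i/ρ_t)^0.28 = (1940/3000)^0.28 = 0.8851
d^0.81 = 6.38^0.81 = 4.486
v^0.45 = 10400^0.45 = 64.22
g^-0.21 = 0.25^-0.21 = 1.338
D = 1.62 × 0.8851 × 4.486 × 64.22 × 1.338 = 552.7 m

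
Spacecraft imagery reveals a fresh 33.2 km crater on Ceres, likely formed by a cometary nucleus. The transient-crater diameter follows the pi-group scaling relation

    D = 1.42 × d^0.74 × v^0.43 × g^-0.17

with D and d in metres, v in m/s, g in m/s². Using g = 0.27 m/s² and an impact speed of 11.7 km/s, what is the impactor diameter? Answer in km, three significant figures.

Rearranging for d: d = [D / (1.42 · 11700^0.43 · 0.27^-0.17)]^(1/0.74).
D = 33200 m.
11700^0.43 = 56.15
0.27^-0.17 = 1.249
Denominator = 1.42 × 56.15 × 1.249 = 99.59
D / 99.59 = 33200 / 99.59 = 333.4
d = 333.4^(1/0.74) = 333.4^1.3514 = 2568 m

d ≈ 2.57 km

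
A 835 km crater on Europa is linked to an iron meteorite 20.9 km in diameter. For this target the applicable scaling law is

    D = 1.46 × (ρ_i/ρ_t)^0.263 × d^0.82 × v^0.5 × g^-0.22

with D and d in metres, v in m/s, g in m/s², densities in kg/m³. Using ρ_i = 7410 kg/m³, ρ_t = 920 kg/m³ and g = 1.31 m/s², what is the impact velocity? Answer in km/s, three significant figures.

v ≈ 10.1 km/s

Rearranging for v: v = [D / (1.46 · (7410/920)^0.263 · 20900^0.82 · 1.31^-0.22)]^(1/0.5).
D = 835000 m.
(7410/920)^0.263 = 1.731
20900^0.82 = 3488
1.31^-0.22 = 0.9423
Denominator = 1.46 × 1.731 × 3488 × 0.9423 = 8306
D / 8306 = 835000 / 8306 = 100.5
v = 100.5^(1/0.5) = 100.5^2 = 10100 m/s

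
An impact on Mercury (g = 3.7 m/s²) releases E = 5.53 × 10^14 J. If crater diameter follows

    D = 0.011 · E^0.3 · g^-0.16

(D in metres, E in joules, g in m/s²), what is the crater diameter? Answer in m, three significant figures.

E^0.3 = (5.53 × 10^14)^0.3 = 2.647 × 10^4
g^-0.16 = 3.7^-0.16 = 0.8111
D = 0.011 × 2.647 × 10^4 × 0.8111 = 236.2 m

D ≈ 236 m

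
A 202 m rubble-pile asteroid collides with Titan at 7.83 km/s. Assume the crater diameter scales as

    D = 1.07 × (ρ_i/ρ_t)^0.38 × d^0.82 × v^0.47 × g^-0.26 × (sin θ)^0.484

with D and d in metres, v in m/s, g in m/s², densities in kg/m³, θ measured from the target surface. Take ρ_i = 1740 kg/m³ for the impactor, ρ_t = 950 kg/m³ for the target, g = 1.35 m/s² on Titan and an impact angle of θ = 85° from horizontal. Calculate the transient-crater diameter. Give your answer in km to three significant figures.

D ≈ 6.53 km

In SI units: v = 7830 m/s.
(ρ_i/ρ_t)^0.38 = (1740/950)^0.38 = 1.259
d^0.82 = 202^0.82 = 77.69
v^0.47 = 7830^0.47 = 67.62
g^-0.26 = 1.35^-0.26 = 0.9249
(sin 85°)^0.484 = 0.9962^0.484 = 0.9982
D = 1.07 × 1.259 × 77.69 × 67.62 × 0.9249 × 0.9982 = 6534 m
   = 6.534 km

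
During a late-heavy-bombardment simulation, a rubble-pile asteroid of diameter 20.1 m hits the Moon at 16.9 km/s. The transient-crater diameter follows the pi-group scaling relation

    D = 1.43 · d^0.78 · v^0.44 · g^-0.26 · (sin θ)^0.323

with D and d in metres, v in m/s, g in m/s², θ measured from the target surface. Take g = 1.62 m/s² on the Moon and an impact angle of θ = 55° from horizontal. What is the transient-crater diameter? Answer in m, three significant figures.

In SI units: v = 16900 m/s.
d^0.78 = 20.1^0.78 = 10.39
v^0.44 = 16900^0.44 = 72.49
g^-0.26 = 1.62^-0.26 = 0.8821
(sin 55°)^0.323 = 0.8192^0.323 = 0.9376
D = 1.43 × 10.39 × 72.49 × 0.8821 × 0.9376 = 890.8 m

D ≈ 891 m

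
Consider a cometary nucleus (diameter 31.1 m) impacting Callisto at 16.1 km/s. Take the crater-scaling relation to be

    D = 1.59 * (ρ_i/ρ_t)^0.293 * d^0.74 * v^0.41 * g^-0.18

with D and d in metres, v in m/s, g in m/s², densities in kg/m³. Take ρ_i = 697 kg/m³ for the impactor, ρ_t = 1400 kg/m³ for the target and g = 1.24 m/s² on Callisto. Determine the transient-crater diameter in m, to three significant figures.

D ≈ 842 m

In SI units: v = 16100 m/s.
(ρ_i/ρ_t)^0.293 = (697/1400)^0.293 = 0.8152
d^0.74 = 31.1^0.74 = 12.72
v^0.41 = 16100^0.41 = 53.06
g^-0.18 = 1.24^-0.18 = 0.9620
D = 1.59 × 0.8152 × 12.72 × 53.06 × 0.9620 = 841.6 m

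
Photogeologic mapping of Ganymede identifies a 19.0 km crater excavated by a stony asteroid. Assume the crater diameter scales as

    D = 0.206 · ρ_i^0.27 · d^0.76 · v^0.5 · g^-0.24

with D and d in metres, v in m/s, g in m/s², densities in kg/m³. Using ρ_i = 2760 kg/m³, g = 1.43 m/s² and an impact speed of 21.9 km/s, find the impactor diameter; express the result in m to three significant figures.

d ≈ 319 m

Rearranging for d: d = [D / (0.206 · 2760^0.27 · 21900^0.5 · 1.43^-0.24)]^(1/0.76).
D = 19000 m.
2760^0.27 = 8.493
21900^0.5 = 148.0
1.43^-0.24 = 0.9177
Denominator = 0.206 × 8.493 × 148.0 × 0.9177 = 237.6
D / 237.6 = 19000 / 237.6 = 79.97
d = 79.97^(1/0.76) = 79.97^1.3158 = 319.1 m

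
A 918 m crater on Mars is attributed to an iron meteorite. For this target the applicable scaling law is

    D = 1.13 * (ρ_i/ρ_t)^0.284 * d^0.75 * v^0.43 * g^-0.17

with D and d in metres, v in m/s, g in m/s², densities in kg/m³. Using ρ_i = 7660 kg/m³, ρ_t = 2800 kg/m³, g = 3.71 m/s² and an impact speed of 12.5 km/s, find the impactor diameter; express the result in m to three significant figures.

Rearranging for d: d = [D / (1.13 · (7660/2800)^0.284 · 12500^0.43 · 3.71^-0.17)]^(1/0.75).
(7660/2800)^0.284 = 1.331
12500^0.43 = 57.77
3.71^-0.17 = 0.8002
Denominator = 1.13 × 1.331 × 57.77 × 0.8002 = 69.53
D / 69.53 = 918 / 69.53 = 13.20
d = 13.20^(1/0.75) = 13.20^1.3333 = 31.19 m

d ≈ 31.2 m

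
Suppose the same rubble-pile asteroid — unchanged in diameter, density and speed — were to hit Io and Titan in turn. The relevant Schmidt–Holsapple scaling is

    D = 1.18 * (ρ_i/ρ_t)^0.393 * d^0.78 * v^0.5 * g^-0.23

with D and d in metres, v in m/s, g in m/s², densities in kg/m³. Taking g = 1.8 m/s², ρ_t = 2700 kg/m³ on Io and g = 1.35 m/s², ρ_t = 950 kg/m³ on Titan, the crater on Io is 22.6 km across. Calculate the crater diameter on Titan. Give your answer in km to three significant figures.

The impactor-only factors (d, v, ρ_i) cancel in the ratio, leaving D_Titan/D_Io = (g_Titan/g_Io)^-0.23 · (ρ_t,Io/ρ_t,Titan)^0.393.
(1.35/1.8)^-0.23 = 0.7500^-0.23 = 1.068
(2700/950)^0.393 = 2.842^0.393 = 1.508
Ratio = 1.068 × 1.508 = 1.611
D_Titan = 1.611 × 22.6 km = 36.4 km

D ≈ 36.4 km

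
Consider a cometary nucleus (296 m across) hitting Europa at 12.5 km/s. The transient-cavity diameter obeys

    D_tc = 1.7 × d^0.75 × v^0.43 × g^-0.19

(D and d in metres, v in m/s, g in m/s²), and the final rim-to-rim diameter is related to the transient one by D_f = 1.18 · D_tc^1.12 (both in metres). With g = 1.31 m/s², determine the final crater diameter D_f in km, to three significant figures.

D_f ≈ 22.6 km

v = 12500 m/s.
d^0.75 = 296^0.75 = 71.36
v^0.43 = 12500^0.43 = 57.77
g^-0.19 = 1.31^-0.19 = 0.9500
D_tc = 1.7 × 71.36 × 57.77 × 0.9500 = 6658 m
D_f = 1.18 × (6658)^1.12 = 22596 m
     = 22.60 km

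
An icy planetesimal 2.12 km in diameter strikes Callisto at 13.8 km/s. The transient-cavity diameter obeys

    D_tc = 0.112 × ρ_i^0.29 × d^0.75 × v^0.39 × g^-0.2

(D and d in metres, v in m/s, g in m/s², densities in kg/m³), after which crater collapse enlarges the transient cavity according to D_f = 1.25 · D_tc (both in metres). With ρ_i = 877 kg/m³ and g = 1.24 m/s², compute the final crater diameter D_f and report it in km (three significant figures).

In SI: d = 2120 m, v = 13800 m/s.
ρ_i^0.29 = 877^0.29 = 7.136
d^0.75 = 2120^0.75 = 312.4
v^0.39 = 13800^0.39 = 41.17
g^-0.2 = 1.24^-0.2 = 0.9579
D_tc = 0.112 × 7.136 × 312.4 × 41.17 × 0.9579 = 9847 m
D_f = 1.25 × 9847 = 12309 m
     = 12.31 km

D_f ≈ 12.3 km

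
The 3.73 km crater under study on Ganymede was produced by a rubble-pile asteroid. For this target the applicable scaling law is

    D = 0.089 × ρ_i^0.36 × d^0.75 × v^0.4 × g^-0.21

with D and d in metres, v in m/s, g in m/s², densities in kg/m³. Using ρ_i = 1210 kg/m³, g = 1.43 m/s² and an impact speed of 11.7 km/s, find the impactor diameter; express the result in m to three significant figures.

d ≈ 361 m

Rearranging for d: d = [D / (0.089 · 1210^0.36 · 11700^0.4 · 1.43^-0.21)]^(1/0.75).
D = 3730 m.
1210^0.36 = 12.88
11700^0.4 = 42.39
1.43^-0.21 = 0.9276
Denominator = 0.089 × 12.88 × 42.39 × 0.9276 = 45.07
D / 45.07 = 3730 / 45.07 = 82.76
d = 82.76^(1/0.75) = 82.76^1.3333 = 360.6 m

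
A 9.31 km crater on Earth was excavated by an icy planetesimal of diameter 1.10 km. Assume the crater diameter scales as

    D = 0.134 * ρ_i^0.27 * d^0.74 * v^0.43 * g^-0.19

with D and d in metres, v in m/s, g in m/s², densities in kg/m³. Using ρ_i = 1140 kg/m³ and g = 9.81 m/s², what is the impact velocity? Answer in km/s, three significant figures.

v ≈ 35.1 km/s

Rearranging for v: v = [D / (0.134 · 1140^0.27 · 1100^0.74 · 9.81^-0.19)]^(1/0.43).
D = 9310 m.
1140^0.27 = 6.689
1100^0.74 = 178.1
9.81^-0.19 = 0.6480
Denominator = 0.134 × 6.689 × 178.1 × 0.6480 = 103.4
D / 103.4 = 9310 / 103.4 = 90.04
v = 90.04^(1/0.43) = 90.04^2.3256 = 35094 m/s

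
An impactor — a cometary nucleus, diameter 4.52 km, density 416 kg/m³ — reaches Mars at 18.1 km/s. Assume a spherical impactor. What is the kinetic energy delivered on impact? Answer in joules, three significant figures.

E ≈ 3.29 × 10^21 J

d = 4520 m; v = 18100 m/s.
Mass m = (π/6) ρ d³ = (π/6) × 416 × (4520)³ = 2.011 × 10^13 kg
E = ½ m v² = 0.5 × 2.011 × 10^13 × (18100)² = 3.294 × 10^21 J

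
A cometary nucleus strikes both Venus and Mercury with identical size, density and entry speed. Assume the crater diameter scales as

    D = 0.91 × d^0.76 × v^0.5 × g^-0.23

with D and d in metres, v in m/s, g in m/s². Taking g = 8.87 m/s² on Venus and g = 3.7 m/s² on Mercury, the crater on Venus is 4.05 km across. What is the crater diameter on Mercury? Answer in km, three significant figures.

D ≈ 4.95 km

All impactor-dependent factors cancel in the ratio, leaving D_Mercury/D_Venus = (g_Mercury/g_Venus)^-0.23.
(3.7/8.87)^-0.23 = 0.4171^-0.23 = 1.223
D_Mercury = 1.223 × 4.05 km = 4.95 km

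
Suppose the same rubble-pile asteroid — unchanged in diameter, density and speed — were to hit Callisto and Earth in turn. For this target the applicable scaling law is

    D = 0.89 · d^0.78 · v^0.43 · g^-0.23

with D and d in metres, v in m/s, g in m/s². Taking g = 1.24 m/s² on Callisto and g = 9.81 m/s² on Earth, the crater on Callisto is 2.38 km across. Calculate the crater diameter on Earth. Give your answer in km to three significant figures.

All impactor-dependent factors cancel in the ratio, leaving D_Earth/D_Callisto = (g_Earth/g_Callisto)^-0.23.
(9.81/1.24)^-0.23 = 7.911^-0.23 = 0.6215
D_Earth = 0.6215 × 2.38 km = 1.48 km

D ≈ 1.48 km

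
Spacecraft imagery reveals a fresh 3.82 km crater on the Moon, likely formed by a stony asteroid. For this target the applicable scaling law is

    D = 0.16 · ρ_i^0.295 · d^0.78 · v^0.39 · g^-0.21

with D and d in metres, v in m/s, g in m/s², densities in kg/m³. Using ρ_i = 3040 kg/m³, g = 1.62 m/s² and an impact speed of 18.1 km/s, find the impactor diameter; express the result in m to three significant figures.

Rearranging for d: d = [D / (0.16 · 3040^0.295 · 18100^0.39 · 1.62^-0.21)]^(1/0.78).
D = 3820 m.
3040^0.295 = 10.65
18100^0.39 = 45.76
1.62^-0.21 = 0.9037
Denominator = 0.16 × 10.65 × 45.76 × 0.9037 = 70.47
D / 70.47 = 3820 / 70.47 = 54.21
d = 54.21^(1/0.78) = 54.21^1.2821 = 167.2 m

d ≈ 167 m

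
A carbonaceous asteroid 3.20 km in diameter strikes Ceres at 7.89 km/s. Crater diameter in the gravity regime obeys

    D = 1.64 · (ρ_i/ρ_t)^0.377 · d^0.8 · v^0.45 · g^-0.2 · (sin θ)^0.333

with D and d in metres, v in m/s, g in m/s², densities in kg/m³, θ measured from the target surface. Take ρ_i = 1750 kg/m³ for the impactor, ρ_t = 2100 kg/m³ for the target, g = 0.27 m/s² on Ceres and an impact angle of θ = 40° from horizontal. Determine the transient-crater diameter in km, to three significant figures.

D ≈ 62.0 km

In SI units: d = 3200 m, v = 7890 m/s.
(ρ_i/ρ_t)^0.377 = (1750/2100)^0.377 = 0.9336
d^0.8 = 3200^0.8 = 637.0
v^0.45 = 7890^0.45 = 56.71
g^-0.2 = 0.27^-0.2 = 1.299
(sin 40°)^0.333 = 0.6428^0.333 = 0.8632
D = 1.64 × 0.9336 × 637.0 × 56.71 × 1.299 × 0.8632 = 62019 m
   = 62.02 km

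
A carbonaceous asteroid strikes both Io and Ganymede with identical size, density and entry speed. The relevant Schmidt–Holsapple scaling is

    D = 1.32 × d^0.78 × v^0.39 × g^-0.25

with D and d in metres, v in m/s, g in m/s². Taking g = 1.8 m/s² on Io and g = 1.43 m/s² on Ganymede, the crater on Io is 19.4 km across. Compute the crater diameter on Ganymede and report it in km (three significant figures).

All impactor-dependent factors cancel in the ratio, leaving D_Ganymede/D_Io = (g_Ganymede/g_Io)^-0.25.
(1.43/1.8)^-0.25 = 0.7944^-0.25 = 1.059
D_Ganymede = 1.059 × 19.4 km = 20.5 km

D ≈ 20.5 km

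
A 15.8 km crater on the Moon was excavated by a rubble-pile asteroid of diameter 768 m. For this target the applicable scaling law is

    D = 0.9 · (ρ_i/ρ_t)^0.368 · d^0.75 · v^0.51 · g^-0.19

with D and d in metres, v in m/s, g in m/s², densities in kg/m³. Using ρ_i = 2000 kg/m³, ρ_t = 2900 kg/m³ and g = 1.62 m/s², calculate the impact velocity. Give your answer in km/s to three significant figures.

Rearranging for v: v = [D / (0.9 · (2000/2900)^0.368 · 768^0.75 · 1.62^-0.19)]^(1/0.51).
D = 15800 m.
(2000/2900)^0.368 = 0.8722
768^0.75 = 145.9
1.62^-0.19 = 0.9124
Denominator = 0.9 × 0.8722 × 145.9 × 0.9124 = 104.5
D / 104.5 = 15800 / 104.5 = 151.2
v = 151.2^(1/0.51) = 151.2^1.9608 = 18779 m/s

v ≈ 18.8 km/s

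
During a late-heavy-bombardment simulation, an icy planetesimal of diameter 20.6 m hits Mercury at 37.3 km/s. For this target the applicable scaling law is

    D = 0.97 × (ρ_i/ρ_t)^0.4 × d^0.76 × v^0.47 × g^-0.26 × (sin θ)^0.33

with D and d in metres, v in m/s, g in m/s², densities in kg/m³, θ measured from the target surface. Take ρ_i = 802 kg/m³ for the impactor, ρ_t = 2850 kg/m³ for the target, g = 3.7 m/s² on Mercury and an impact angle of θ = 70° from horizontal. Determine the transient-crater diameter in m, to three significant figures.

In SI units: v = 37300 m/s.
(ρ_i/ρ_t)^0.4 = (802/2850)^0.4 = 0.6022
d^0.76 = 20.6^0.76 = 9.966
v^0.47 = 37300^0.47 = 140.8
g^-0.26 = 3.7^-0.26 = 0.7117
(sin 70°)^0.33 = 0.9397^0.33 = 0.9797
D = 0.97 × 0.6022 × 9.966 × 140.8 × 0.7117 × 0.9797 = 571.5 m

D ≈ 572 m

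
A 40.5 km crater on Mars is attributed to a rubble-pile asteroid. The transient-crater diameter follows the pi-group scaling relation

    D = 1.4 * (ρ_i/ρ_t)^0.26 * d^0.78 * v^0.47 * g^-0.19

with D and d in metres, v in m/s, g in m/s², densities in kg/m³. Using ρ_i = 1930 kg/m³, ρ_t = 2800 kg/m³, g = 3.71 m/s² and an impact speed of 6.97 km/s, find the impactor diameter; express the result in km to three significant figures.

d ≈ 3.95 km

Rearranging for d: d = [D / (1.4 · (1930/2800)^0.26 · 6970^0.47 · 3.71^-0.19)]^(1/0.78).
D = 40500 m.
(1930/2800)^0.26 = 0.9078
6970^0.47 = 64.02
3.71^-0.19 = 0.7795
Denominator = 1.4 × 0.9078 × 64.02 × 0.7795 = 63.42
D / 63.42 = 40500 / 63.42 = 638.6
d = 638.6^(1/0.78) = 638.6^1.2821 = 3950 m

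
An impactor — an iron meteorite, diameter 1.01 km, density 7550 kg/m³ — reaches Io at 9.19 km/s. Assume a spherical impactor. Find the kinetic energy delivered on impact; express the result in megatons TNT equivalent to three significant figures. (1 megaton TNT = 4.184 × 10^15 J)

E ≈ 41100 Mt TNT

d = 1010 m; v = 9190 m/s.
Mass m = (π/6) ρ d³ = (π/6) × 7550 × (1010)³ = 4.073 × 10^12 kg
E = ½ m v² = 0.5 × 4.073 × 10^12 × (9190)² = 1.720 × 10^20 J
   = 1.720 × 10^20 / 4.184×10^15 = 41109 Mt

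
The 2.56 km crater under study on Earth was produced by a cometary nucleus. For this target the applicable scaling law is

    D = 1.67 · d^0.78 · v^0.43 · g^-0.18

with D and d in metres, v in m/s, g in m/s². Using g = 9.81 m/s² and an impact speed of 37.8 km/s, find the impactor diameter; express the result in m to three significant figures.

d ≈ 61.6 m

Rearranging for d: d = [D / (1.67 · 37800^0.43 · 9.81^-0.18)]^(1/0.78).
D = 2560 m.
37800^0.43 = 92.97
9.81^-0.18 = 0.6630
Denominator = 1.67 × 92.97 × 0.6630 = 102.9
D / 102.9 = 2560 / 102.9 = 24.88
d = 24.88^(1/0.78) = 24.88^1.2821 = 61.61 m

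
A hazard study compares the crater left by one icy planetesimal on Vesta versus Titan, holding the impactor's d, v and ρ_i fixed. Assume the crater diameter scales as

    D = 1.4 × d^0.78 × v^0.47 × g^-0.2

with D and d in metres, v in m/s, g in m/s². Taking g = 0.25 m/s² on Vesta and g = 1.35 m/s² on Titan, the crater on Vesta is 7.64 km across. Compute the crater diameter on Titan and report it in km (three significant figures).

D ≈ 5.45 km

All impactor-dependent factors cancel in the ratio, leaving D_Titan/D_Vesta = (g_Titan/g_Vesta)^-0.2.
(1.35/0.25)^-0.2 = 5.400^-0.2 = 0.7137
D_Titan = 0.7137 × 7.64 km = 5.45 km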